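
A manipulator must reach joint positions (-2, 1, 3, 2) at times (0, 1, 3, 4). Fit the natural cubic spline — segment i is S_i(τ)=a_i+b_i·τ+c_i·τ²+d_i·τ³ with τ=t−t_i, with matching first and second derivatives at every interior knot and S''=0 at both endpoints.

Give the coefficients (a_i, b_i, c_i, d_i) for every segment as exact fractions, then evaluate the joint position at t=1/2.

  seg 0: a=-2 b=13/4 c=0 d=-1/4
  seg 1: a=1 b=5/2 c=-3/4 d=0
  seg 2: a=3 b=-1/2 c=-3/4 d=1/4
S(1/2) = -13/32

Δ: Δ0=3, Δ1=1, Δ2=-1
row 1: diag=6, rhs=-12; c'=1/3, d'=-2
row 2: denom=6−2·1/3=16/3; d'=(-12−2·-2)/(16/3)=-3/2
back: M2=-3/2
back: M1=-2−1/3·-3/2=-3/2
M: M0=0, M1=-3/2, M2=-3/2, M3=0
seg 0: a=-2, c=M0/2=0, d=(M1−M0)/(6·1)=-1/4, b=Δ0−h0·(2M0+M1)/6=13/4
seg 1: a=1, c=M1/2=-3/4, d=(M2−M1)/(6·2)=0, b=Δ1−h1·(2M1+M2)/6=5/2
seg 2: a=3, c=M2/2=-3/4, d=(M3−M2)/(6·1)=1/4, b=Δ2−h2·(2M2+M3)/6=-1/2
t_q=1/2 → seg 0, τ=1/2; S=-2+13/4·τ+0·τ²+-1/4·τ³=-13/32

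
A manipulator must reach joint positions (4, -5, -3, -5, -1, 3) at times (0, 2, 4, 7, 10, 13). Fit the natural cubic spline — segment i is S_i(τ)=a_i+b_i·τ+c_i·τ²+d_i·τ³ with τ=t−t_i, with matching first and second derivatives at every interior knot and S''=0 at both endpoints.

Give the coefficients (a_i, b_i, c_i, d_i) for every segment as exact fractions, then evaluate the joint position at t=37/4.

  seg 0: a=4 b=-529/87 c=0 d=275/696
  seg 1: a=-5 b=-233/174 c=275/116 d=-209/348
  seg 2: a=-3 b=163/174 c=-143/116 d=27/116
  seg 3: a=-5 b=-61/348 c=25/29 d=-125/1044
  seg 4: a=-1 b=307/174 c=-25/116 d=25/1044
S(37/4) = -17773/7424

Δ: Δ0=-9/2, Δ1=1, Δ2=-2/3, Δ3=4/3, Δ4=4/3
row 1: diag=8, rhs=33; c'=1/4, d'=33/8
row 2: denom=10−2·1/4=19/2; d'=(-10−2·33/8)/(19/2)=-73/38
row 3: denom=12−3·6/19=210/19; d'=(12−3·-73/38)/(210/19)=45/28
row 4: denom=12−3·19/70=783/70; d'=(0−3·45/28)/(783/70)=-25/58
back: M4=-25/58
back: M3=45/28−19/70·-25/58=50/29
back: M2=-73/38−6/19·50/29=-143/58
back: M1=33/8−1/4·-143/58=275/58
M: M0=0, M1=275/58, M2=-143/58, M3=50/29, M4=-25/58, M5=0
seg 0: a=4, c=M0/2=0, d=(M1−M0)/(6·2)=275/696, b=Δ0−h0·(2M0+M1)/6=-529/87
seg 1: a=-5, c=M1/2=275/116, d=(M2−M1)/(6·2)=-209/348, b=Δ1−h1·(2M1+M2)/6=-233/174
seg 2: a=-3, c=M2/2=-143/116, d=(M3−M2)/(6·3)=27/116, b=Δ2−h2·(2M2+M3)/6=163/174
seg 3: a=-5, c=M3/2=25/29, d=(M4−M3)/(6·3)=-125/1044, b=Δ3−h3·(2M3+M4)/6=-61/348
seg 4: a=-1, c=M4/2=-25/116, d=(M5−M4)/(6·3)=25/1044, b=Δ4−h4·(2M4+M5)/6=307/174
t_q=37/4 → seg 3, τ=9/4; S=-5+-61/348·τ+25/29·τ²+-125/1044·τ³=-17773/7424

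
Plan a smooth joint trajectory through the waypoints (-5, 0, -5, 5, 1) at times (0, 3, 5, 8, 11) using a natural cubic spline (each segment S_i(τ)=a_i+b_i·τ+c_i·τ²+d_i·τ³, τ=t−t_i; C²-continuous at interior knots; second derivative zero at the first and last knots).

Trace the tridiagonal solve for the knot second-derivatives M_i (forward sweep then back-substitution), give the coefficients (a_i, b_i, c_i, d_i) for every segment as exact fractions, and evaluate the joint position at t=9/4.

Δ: Δ0=5/3, Δ1=-5/2, Δ2=10/3, Δ3=-4/3
row 1: diag=10, rhs=-25; c'=1/5, d'=-5/2
row 2: denom=10−2·1/5=48/5; d'=(35−2·-5/2)/(48/5)=25/6
row 3: denom=12−3·5/16=177/16; d'=(-28−3·25/6)/(177/16)=-216/59
back: M3=-216/59
back: M2=25/6−5/16·-216/59=940/177
back: M1=-5/2−1/5·940/177=-1261/354
M: M0=0, M1=-1261/354, M2=940/177, M3=-216/59, M4=0
seg 0: a=-5, c=M0/2=0, d=(M1−M0)/(6·3)=-1261/6372, b=Δ0−h0·(2M0+M1)/6=2441/708
seg 1: a=0, c=M1/2=-1261/708, d=(M2−M1)/(6·2)=349/472, b=Δ1−h1·(2M1+M2)/6=-671/354
seg 2: a=-5, c=M2/2=470/177, d=(M3−M2)/(6·3)=-794/1593, b=Δ2−h2·(2M2+M3)/6=-26/177
seg 3: a=5, c=M3/2=-108/59, d=(M4−M3)/(6·3)=12/59, b=Δ3−h3·(2M3+M4)/6=412/177
t_q=9/4 → seg 0, τ=9/4; S=-5+2441/708·τ+0·τ²+-1261/6372·τ³=7601/15104

  seg 0: a=-5 b=2441/708 c=0 d=-1261/6372
  seg 1: a=0 b=-671/354 c=-1261/708 d=349/472
  seg 2: a=-5 b=-26/177 c=470/177 d=-794/1593
  seg 3: a=5 b=412/177 c=-108/59 d=12/59
S(9/4) = 7601/15104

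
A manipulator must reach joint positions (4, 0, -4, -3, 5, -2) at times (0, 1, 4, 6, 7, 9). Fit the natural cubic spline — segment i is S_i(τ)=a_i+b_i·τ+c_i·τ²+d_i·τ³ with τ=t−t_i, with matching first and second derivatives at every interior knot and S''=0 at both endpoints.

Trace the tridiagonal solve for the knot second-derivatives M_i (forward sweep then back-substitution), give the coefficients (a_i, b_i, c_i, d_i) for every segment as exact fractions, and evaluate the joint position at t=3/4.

Δ: Δ0=-4, Δ1=-4/3, Δ2=1/2, Δ3=8, Δ4=-7/2
row 1: diag=8, rhs=16; c'=3/8, d'=2
row 2: denom=10−3·3/8=71/8; d'=(11−3·2)/(71/8)=40/71
row 3: denom=6−2·16/71=394/71; d'=(45−2·40/71)/(394/71)=3115/394
row 4: denom=6−1·71/394=2293/394; d'=(-69−1·3115/394)/(2293/394)=-30301/2293
back: M4=-30301/2293
back: M3=3115/394−71/394·-30301/2293=23589/2293
back: M2=40/71−16/71·23589/2293=-4024/2293
back: M1=2−3/8·-4024/2293=6095/2293
M: M0=0, M1=6095/2293, M2=-4024/2293, M3=23589/2293, M4=-30301/2293, M5=0
seg 0: a=4, c=M0/2=0, d=(M1−M0)/(6·1)=6095/13758, b=Δ0−h0·(2M0+M1)/6=-61127/13758
seg 1: a=0, c=M1/2=6095/4586, d=(M2−M1)/(6·3)=-3373/13758, b=Δ1−h1·(2M1+M2)/6=-21421/6879
seg 2: a=-4, c=M2/2=-2012/2293, d=(M3−M2)/(6·2)=27613/27516, b=Δ2−h2·(2M2+M3)/6=-24203/13758
seg 3: a=-3, c=M3/2=23589/4586, d=(M4−M3)/(6·1)=-26945/6879, b=Δ3−h3·(2M3+M4)/6=93187/13758
seg 4: a=5, c=M4/2=-30301/4586, d=(M5−M4)/(6·2)=30301/27516, b=Δ4−h4·(2M4+M5)/6=73051/13758
t_q=3/4 → seg 0, τ=3/4; S=4+-61127/13758·τ+0·τ²+6095/13758·τ³=250839/293504

  seg 0: a=4 b=-61127/13758 c=0 d=6095/13758
  seg 1: a=0 b=-21421/6879 c=6095/4586 d=-3373/13758
  seg 2: a=-4 b=-24203/13758 c=-2012/2293 d=27613/27516
  seg 3: a=-3 b=93187/13758 c=23589/4586 d=-26945/6879
  seg 4: a=5 b=73051/13758 c=-30301/4586 d=30301/27516
S(3/4) = 250839/293504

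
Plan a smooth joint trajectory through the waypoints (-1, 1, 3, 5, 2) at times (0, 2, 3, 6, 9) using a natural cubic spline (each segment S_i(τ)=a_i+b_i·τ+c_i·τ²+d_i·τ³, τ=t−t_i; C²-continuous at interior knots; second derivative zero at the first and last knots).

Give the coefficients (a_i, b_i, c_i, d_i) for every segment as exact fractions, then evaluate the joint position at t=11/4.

Δ: Δ0=1, Δ1=2, Δ2=2/3, Δ3=-1
row 1: diag=6, rhs=6; c'=1/6, d'=1
row 2: denom=8−1·1/6=47/6; d'=(-8−1·1)/(47/6)=-54/47
row 3: denom=12−3·18/47=510/47; d'=(-10−3·-54/47)/(510/47)=-154/255
back: M3=-154/255
back: M2=-54/47−18/47·-154/255=-78/85
back: M1=1−1/6·-78/85=98/85
M: M0=0, M1=98/85, M2=-78/85, M3=-154/255, M4=0
seg 0: a=-1, c=M0/2=0, d=(M1−M0)/(6·2)=49/510, b=Δ0−h0·(2M0+M1)/6=157/255
seg 1: a=1, c=M1/2=49/85, d=(M2−M1)/(6·1)=-88/255, b=Δ1−h1·(2M1+M2)/6=451/255
seg 2: a=3, c=M2/2=-39/85, d=(M3−M2)/(6·3)=8/459, b=Δ2−h2·(2M2+M3)/6=481/255
seg 3: a=5, c=M3/2=-77/255, d=(M4−M3)/(6·3)=77/2295, b=Δ3−h3·(2M3+M4)/6=-101/255
t_q=11/4 → seg 1, τ=3/4; S=1+451/255·τ+49/85·τ²+-88/255·τ³=3407/1360

  seg 0: a=-1 b=157/255 c=0 d=49/510
  seg 1: a=1 b=451/255 c=49/85 d=-88/255
  seg 2: a=3 b=481/255 c=-39/85 d=8/459
  seg 3: a=5 b=-101/255 c=-77/255 d=77/2295
S(11/4) = 3407/1360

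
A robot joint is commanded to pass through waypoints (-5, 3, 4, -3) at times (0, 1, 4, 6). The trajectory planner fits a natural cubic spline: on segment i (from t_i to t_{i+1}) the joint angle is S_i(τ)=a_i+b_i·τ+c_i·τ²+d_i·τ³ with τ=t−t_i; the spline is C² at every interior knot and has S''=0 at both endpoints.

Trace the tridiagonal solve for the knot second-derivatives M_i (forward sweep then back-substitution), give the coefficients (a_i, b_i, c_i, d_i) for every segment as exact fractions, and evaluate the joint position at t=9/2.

Δ: Δ0=8, Δ1=1/3, Δ2=-7/2
row 1: diag=8, rhs=-46; c'=3/8, d'=-23/4
row 2: denom=10−3·3/8=71/8; d'=(-23−3·-23/4)/(71/8)=-46/71
back: M2=-46/71
back: M1=-23/4−3/8·-46/71=-391/71
M: M0=0, M1=-391/71, M2=-46/71, M3=0
seg 0: a=-5, c=M0/2=0, d=(M1−M0)/(6·1)=-391/426, b=Δ0−h0·(2M0+M1)/6=3799/426
seg 1: a=3, c=M1/2=-391/142, d=(M2−M1)/(6·3)=115/426, b=Δ1−h1·(2M1+M2)/6=1313/213
seg 2: a=4, c=M2/2=-23/71, d=(M3−M2)/(6·2)=23/426, b=Δ2−h2·(2M2+M3)/6=-1307/426
t_q=9/2 → seg 2, τ=1/2; S=4+-1307/426·τ+-23/71·τ²+23/426·τ³=2717/1136

  seg 0: a=-5 b=3799/426 c=0 d=-391/426
  seg 1: a=3 b=1313/213 c=-391/142 d=115/426
  seg 2: a=4 b=-1307/426 c=-23/71 d=23/426
S(9/2) = 2717/1136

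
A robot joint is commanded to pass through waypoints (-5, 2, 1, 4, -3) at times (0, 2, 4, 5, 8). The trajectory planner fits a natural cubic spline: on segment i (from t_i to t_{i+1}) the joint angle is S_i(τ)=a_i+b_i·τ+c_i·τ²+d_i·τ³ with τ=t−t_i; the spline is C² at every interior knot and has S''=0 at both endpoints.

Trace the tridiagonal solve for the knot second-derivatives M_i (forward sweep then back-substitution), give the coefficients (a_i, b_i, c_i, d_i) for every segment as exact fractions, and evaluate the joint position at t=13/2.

Δ: Δ0=7/2, Δ1=-1/2, Δ2=3, Δ3=-7/3
row 1: diag=8, rhs=-24; c'=1/4, d'=-3
row 2: denom=6−2·1/4=11/2; d'=(21−2·-3)/(11/2)=54/11
row 3: denom=8−1·2/11=86/11; d'=(-32−1·54/11)/(86/11)=-203/43
back: M3=-203/43
back: M2=54/11−2/11·-203/43=248/43
back: M1=-3−1/4·248/43=-191/43
M: M0=0, M1=-191/43, M2=248/43, M3=-203/43, M4=0
seg 0: a=-5, c=M0/2=0, d=(M1−M0)/(6·2)=-191/516, b=Δ0−h0·(2M0+M1)/6=1285/258
seg 1: a=2, c=M1/2=-191/86, d=(M2−M1)/(6·2)=439/516, b=Δ1−h1·(2M1+M2)/6=139/258
seg 2: a=1, c=M2/2=124/43, d=(M3−M2)/(6·1)=-451/258, b=Δ2−h2·(2M2+M3)/6=481/258
seg 3: a=4, c=M3/2=-203/86, d=(M4−M3)/(6·3)=203/774, b=Δ3−h3·(2M3+M4)/6=308/129
t_q=13/2 → seg 3, τ=3/2; S=4+308/129·τ+-203/86·τ²+203/774·τ³=2171/688

  seg 0: a=-5 b=1285/258 c=0 d=-191/516
  seg 1: a=2 b=139/258 c=-191/86 d=439/516
  seg 2: a=1 b=481/258 c=124/43 d=-451/258
  seg 3: a=4 b=308/129 c=-203/86 d=203/774
S(13/2) = 2171/688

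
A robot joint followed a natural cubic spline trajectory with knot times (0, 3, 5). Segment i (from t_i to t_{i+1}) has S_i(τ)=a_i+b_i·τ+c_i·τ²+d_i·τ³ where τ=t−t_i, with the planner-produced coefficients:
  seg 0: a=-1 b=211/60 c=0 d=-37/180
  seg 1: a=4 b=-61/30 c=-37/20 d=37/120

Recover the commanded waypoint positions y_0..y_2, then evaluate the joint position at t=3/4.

y_0 = S_0(0) = a_0 = -1
y_1 = S_1(0) = a_1 = 4
y_2 = S_1(2) = -5
t_q=3/4 is in segment 0 (τ=3/4); S_0(τ)=397/256

y_0=-1 y_1=4 y_2=-5
S(3/4) = 397/256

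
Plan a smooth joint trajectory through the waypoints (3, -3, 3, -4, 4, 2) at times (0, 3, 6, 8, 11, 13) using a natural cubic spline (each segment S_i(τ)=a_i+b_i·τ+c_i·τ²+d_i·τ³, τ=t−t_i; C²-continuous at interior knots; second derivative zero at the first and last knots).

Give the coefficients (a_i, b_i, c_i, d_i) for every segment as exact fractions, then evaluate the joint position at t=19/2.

  seg 0: a=3 b=-23663/6414 c=0 d=10835/57726
  seg 1: a=-3 b=4421/3207 c=10835/6414 d=-28519/57726
  seg 2: a=3 b=-11705/6414 c=-8842/3207 d=1026/1069
  seg 3: a=-4 b=-8569/6414 c=9626/3207 d=-32083/57726
  seg 4: a=4 b=5347/3207 c=-4277/2138 d=4277/12828
S(19/2) = -19263/17104

Δ: Δ0=-2, Δ1=2, Δ2=-7/2, Δ3=8/3, Δ4=-1
row 1: diag=12, rhs=24; c'=1/4, d'=2
row 2: denom=10−3·1/4=37/4; d'=(-33−3·2)/(37/4)=-156/37
row 3: denom=10−2·8/37=354/37; d'=(37−2·-156/37)/(354/37)=1681/354
row 4: denom=10−3·37/118=1069/118; d'=(-22−3·1681/354)/(1069/118)=-4277/1069
back: M4=-4277/1069
back: M3=1681/354−37/118·-4277/1069=19252/3207
back: M2=-156/37−8/37·19252/3207=-17684/3207
back: M1=2−1/4·-17684/3207=10835/3207
M: M0=0, M1=10835/3207, M2=-17684/3207, M3=19252/3207, M4=-4277/1069, M5=0
seg 0: a=3, c=M0/2=0, d=(M1−M0)/(6·3)=10835/57726, b=Δ0−h0·(2M0+M1)/6=-23663/6414
seg 1: a=-3, c=M1/2=10835/6414, d=(M2−M1)/(6·3)=-28519/57726, b=Δ1−h1·(2M1+M2)/6=4421/3207
seg 2: a=3, c=M2/2=-8842/3207, d=(M3−M2)/(6·2)=1026/1069, b=Δ2−h2·(2M2+M3)/6=-11705/6414
seg 3: a=-4, c=M3/2=9626/3207, d=(M4−M3)/(6·3)=-32083/57726, b=Δ3−h3·(2M3+M4)/6=-8569/6414
seg 4: a=4, c=M4/2=-4277/2138, d=(M5−M4)/(6·2)=4277/12828, b=Δ4−h4·(2M4+M5)/6=5347/3207
t_q=19/2 → seg 3, τ=3/2; S=-4+-8569/6414·τ+9626/3207·τ²+-32083/57726·τ³=-19263/17104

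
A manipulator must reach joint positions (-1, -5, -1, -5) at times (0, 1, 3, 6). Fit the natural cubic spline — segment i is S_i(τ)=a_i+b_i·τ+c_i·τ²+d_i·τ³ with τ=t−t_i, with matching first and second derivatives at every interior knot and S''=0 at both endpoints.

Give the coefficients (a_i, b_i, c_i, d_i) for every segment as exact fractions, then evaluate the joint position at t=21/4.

  seg 0: a=-1 b=-109/21 c=0 d=25/21
  seg 1: a=-5 b=-34/21 c=25/7 d=-37/42
  seg 2: a=-1 b=44/21 c=-12/7 d=4/21
S(21/4) = -313/112

Δ: Δ0=-4, Δ1=2, Δ2=-4/3
row 1: diag=6, rhs=36; c'=1/3, d'=6
row 2: denom=10−2·1/3=28/3; d'=(-20−2·6)/(28/3)=-24/7
back: M2=-24/7
back: M1=6−1/3·-24/7=50/7
M: M0=0, M1=50/7, M2=-24/7, M3=0
seg 0: a=-1, c=M0/2=0, d=(M1−M0)/(6·1)=25/21, b=Δ0−h0·(2M0+M1)/6=-109/21
seg 1: a=-5, c=M1/2=25/7, d=(M2−M1)/(6·2)=-37/42, b=Δ1−h1·(2M1+M2)/6=-34/21
seg 2: a=-1, c=M2/2=-12/7, d=(M3−M2)/(6·3)=4/21, b=Δ2−h2·(2M2+M3)/6=44/21
t_q=21/4 → seg 2, τ=9/4; S=-1+44/21·τ+-12/7·τ²+4/21·τ³=-313/112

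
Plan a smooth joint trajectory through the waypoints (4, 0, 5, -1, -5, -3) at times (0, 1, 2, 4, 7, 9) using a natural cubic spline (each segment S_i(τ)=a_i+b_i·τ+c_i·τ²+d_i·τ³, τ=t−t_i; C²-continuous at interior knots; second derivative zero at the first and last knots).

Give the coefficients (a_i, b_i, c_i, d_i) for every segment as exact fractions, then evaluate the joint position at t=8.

Δ: Δ0=-4, Δ1=5, Δ2=-3, Δ3=-4/3, Δ4=1
row 1: diag=4, rhs=54; c'=1/4, d'=27/2
row 2: denom=6−1·1/4=23/4; d'=(-48−1·27/2)/(23/4)=-246/23
row 3: denom=10−2·8/23=214/23; d'=(10−2·-246/23)/(214/23)=361/107
row 4: denom=10−3·69/214=1933/214; d'=(14−3·361/107)/(1933/214)=830/1933
back: M4=830/1933
back: M3=361/107−69/214·830/1933=6254/1933
back: M2=-246/23−8/23·6254/1933=-22850/1933
back: M1=27/2−1/4·-22850/1933=31808/1933
M: M0=0, M1=31808/1933, M2=-22850/1933, M3=6254/1933, M4=830/1933, M5=0
seg 0: a=4, c=M0/2=0, d=(M1−M0)/(6·1)=15904/5799, b=Δ0−h0·(2M0+M1)/6=-39100/5799
seg 1: a=0, c=M1/2=15904/1933, d=(M2−M1)/(6·1)=-27329/5799, b=Δ1−h1·(2M1+M2)/6=8612/5799
seg 2: a=5, c=M2/2=-11425/1933, d=(M3−M2)/(6·2)=7276/5799, b=Δ2−h2·(2M2+M3)/6=22049/5799
seg 3: a=-1, c=M3/2=3127/1933, d=(M4−M3)/(6·3)=-904/5799, b=Δ3−h3·(2M3+M4)/6=-27739/5799
seg 4: a=-5, c=M4/2=415/1933, d=(M5−M4)/(6·2)=-415/11598, b=Δ4−h4·(2M4+M5)/6=4139/5799
t_q=8 → seg 4, τ=1; S=-5+4139/5799·τ+415/1933·τ²+-415/11598·τ³=-15879/3866

  seg 0: a=4 b=-39100/5799 c=0 d=15904/5799
  seg 1: a=0 b=8612/5799 c=15904/1933 d=-27329/5799
  seg 2: a=5 b=22049/5799 c=-11425/1933 d=7276/5799
  seg 3: a=-1 b=-27739/5799 c=3127/1933 d=-904/5799
  seg 4: a=-5 b=4139/5799 c=415/1933 d=-415/11598
S(8) = -15879/3866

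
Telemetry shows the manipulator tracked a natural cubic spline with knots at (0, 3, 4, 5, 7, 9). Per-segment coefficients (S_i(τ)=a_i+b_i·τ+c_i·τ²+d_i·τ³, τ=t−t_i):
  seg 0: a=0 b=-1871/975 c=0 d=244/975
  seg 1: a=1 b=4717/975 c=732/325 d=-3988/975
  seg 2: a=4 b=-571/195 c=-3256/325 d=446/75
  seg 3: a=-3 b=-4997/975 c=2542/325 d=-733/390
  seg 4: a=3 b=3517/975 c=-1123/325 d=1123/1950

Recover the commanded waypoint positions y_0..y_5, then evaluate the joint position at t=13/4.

y_0=0 y_1=1 y_2=4 y_3=-3 y_4=3 y_5=1
S(13/4) = 11889/5200

y_0 = S_0(0) = a_0 = 0
y_1 = S_1(0) = a_1 = 1
y_2 = S_2(0) = a_2 = 4
y_3 = S_3(0) = a_3 = -3
y_4 = S_4(0) = a_4 = 3
y_5 = S_4(2) = 1
t_q=13/4 is in segment 1 (τ=1/4); S_1(τ)=11889/5200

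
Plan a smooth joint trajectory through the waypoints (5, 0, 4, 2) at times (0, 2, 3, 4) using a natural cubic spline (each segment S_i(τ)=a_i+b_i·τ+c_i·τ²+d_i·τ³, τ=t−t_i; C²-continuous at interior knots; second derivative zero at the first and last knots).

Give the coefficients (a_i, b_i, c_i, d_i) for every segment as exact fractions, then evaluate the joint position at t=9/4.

  seg 0: a=5 b=-243/46 c=0 d=16/23
  seg 1: a=0 b=141/46 c=96/23 d=-149/46
  seg 2: a=4 b=39/23 c=-255/46 d=85/46
S(9/4) = 125/128

Δ: Δ0=-5/2, Δ1=4, Δ2=-2
row 1: diag=6, rhs=39; c'=1/6, d'=13/2
row 2: denom=4−1·1/6=23/6; d'=(-36−1·13/2)/(23/6)=-255/23
back: M2=-255/23
back: M1=13/2−1/6·-255/23=192/23
M: M0=0, M1=192/23, M2=-255/23, M3=0
seg 0: a=5, c=M0/2=0, d=(M1−M0)/(6·2)=16/23, b=Δ0−h0·(2M0+M1)/6=-243/46
seg 1: a=0, c=M1/2=96/23, d=(M2−M1)/(6·1)=-149/46, b=Δ1−h1·(2M1+M2)/6=141/46
seg 2: a=4, c=M2/2=-255/46, d=(M3−M2)/(6·1)=85/46, b=Δ2−h2·(2M2+M3)/6=39/23
t_q=9/4 → seg 1, τ=1/4; S=0+141/46·τ+96/23·τ²+-149/46·τ³=125/128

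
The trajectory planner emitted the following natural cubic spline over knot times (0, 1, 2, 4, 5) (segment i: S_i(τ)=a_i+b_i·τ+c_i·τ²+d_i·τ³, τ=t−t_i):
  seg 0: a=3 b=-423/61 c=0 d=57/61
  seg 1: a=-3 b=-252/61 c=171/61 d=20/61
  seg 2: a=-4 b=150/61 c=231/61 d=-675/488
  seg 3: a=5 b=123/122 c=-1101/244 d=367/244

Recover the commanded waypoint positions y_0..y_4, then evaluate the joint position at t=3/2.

y_0=3 y_1=-3 y_2=-4 y_3=5 y_4=3
S(3/2) = -1055/244

y_0 = S_0(0) = a_0 = 3
y_1 = S_1(0) = a_1 = -3
y_2 = S_2(0) = a_2 = -4
y_3 = S_3(0) = a_3 = 5
y_4 = S_3(1) = 3
t_q=3/2 is in segment 1 (τ=1/2); S_1(τ)=-1055/244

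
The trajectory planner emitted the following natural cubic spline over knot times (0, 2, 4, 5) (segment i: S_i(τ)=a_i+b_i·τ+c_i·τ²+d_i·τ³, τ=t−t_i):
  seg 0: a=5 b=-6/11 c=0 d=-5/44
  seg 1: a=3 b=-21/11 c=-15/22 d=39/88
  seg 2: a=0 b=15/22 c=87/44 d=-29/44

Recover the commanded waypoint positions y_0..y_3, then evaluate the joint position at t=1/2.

y_0 = S_0(0) = a_0 = 5
y_1 = S_1(0) = a_1 = 3
y_2 = S_2(0) = a_2 = 0
y_3 = S_2(1) = 2
t_q=1/2 is in segment 0 (τ=1/2); S_0(τ)=1659/352

y_0=5 y_1=3 y_2=0 y_3=2
S(1/2) = 1659/352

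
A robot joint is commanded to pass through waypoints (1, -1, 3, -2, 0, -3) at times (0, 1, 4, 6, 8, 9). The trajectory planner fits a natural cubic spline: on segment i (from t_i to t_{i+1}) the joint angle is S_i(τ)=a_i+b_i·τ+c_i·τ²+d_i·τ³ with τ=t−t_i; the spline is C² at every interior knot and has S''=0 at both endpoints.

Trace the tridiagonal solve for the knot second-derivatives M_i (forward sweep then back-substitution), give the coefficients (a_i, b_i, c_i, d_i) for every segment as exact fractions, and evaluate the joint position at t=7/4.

  seg 0: a=1 b=-5948/2199 c=0 d=1550/2199
  seg 1: a=-1 b=-1298/2199 c=1550/733 d=-360/733
  seg 2: a=3 b=-2558/2199 c=-1690/733 d=14401/17592
  seg 3: a=-2 b=-2473/4398 c=7641/2932 d=-4013/4398
  seg 4: a=0 b=-4783/4398 c=-8411/2932 d=8411/8796
S(7/4) = -675/1466

Δ: Δ0=-2, Δ1=4/3, Δ2=-5/2, Δ3=1, Δ4=-3
row 1: diag=8, rhs=20; c'=3/8, d'=5/2
row 2: denom=10−3·3/8=71/8; d'=(-23−3·5/2)/(71/8)=-244/71
row 3: denom=8−2·16/71=536/71; d'=(21−2·-244/71)/(536/71)=1979/536
row 4: denom=6−2·71/268=733/134; d'=(-24−2·1979/536)/(733/134)=-8411/1466
back: M4=-8411/1466
back: M3=1979/536−71/268·-8411/1466=7641/1466
back: M2=-244/71−16/71·7641/1466=-3380/733
back: M1=5/2−3/8·-3380/733=3100/733
M: M0=0, M1=3100/733, M2=-3380/733, M3=7641/1466, M4=-8411/1466, M5=0
seg 0: a=1, c=M0/2=0, d=(M1−M0)/(6·1)=1550/2199, b=Δ0−h0·(2M0+M1)/6=-5948/2199
seg 1: a=-1, c=M1/2=1550/733, d=(M2−M1)/(6·3)=-360/733, b=Δ1−h1·(2M1+M2)/6=-1298/2199
seg 2: a=3, c=M2/2=-1690/733, d=(M3−M2)/(6·2)=14401/17592, b=Δ2−h2·(2M2+M3)/6=-2558/2199
seg 3: a=-2, c=M3/2=7641/2932, d=(M4−M3)/(6·2)=-4013/4398, b=Δ3−h3·(2M3+M4)/6=-2473/4398
seg 4: a=0, c=M4/2=-8411/2932, d=(M5−M4)/(6·1)=8411/8796, b=Δ4−h4·(2M4+M5)/6=-4783/4398
t_q=7/4 → seg 1, τ=3/4; S=-1+-1298/2199·τ+1550/733·τ²+-360/733·τ³=-675/1466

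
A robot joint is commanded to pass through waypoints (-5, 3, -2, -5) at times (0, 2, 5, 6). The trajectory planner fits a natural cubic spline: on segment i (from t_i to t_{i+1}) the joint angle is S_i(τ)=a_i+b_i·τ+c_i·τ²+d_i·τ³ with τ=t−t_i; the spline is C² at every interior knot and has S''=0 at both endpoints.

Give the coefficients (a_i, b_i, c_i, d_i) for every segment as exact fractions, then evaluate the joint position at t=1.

  seg 0: a=-5 b=1100/213 c=0 d=-62/213
  seg 1: a=3 b=356/213 c=-124/71 d=15/71
  seg 2: a=-2 b=-661/213 c=11/71 d=-11/213
S(1) = -9/71

Δ: Δ0=4, Δ1=-5/3, Δ2=-3
row 1: diag=10, rhs=-34; c'=3/10, d'=-17/5
row 2: denom=8−3·3/10=71/10; d'=(-8−3·-17/5)/(71/10)=22/71
back: M2=22/71
back: M1=-17/5−3/10·22/71=-248/71
M: M0=0, M1=-248/71, M2=22/71, M3=0
seg 0: a=-5, c=M0/2=0, d=(M1−M0)/(6·2)=-62/213, b=Δ0−h0·(2M0+M1)/6=1100/213
seg 1: a=3, c=M1/2=-124/71, d=(M2−M1)/(6·3)=15/71, b=Δ1−h1·(2M1+M2)/6=356/213
seg 2: a=-2, c=M2/2=11/71, d=(M3−M2)/(6·1)=-11/213, b=Δ2−h2·(2M2+M3)/6=-661/213
t_q=1 → seg 0, τ=1; S=-5+1100/213·τ+0·τ²+-62/213·τ³=-9/71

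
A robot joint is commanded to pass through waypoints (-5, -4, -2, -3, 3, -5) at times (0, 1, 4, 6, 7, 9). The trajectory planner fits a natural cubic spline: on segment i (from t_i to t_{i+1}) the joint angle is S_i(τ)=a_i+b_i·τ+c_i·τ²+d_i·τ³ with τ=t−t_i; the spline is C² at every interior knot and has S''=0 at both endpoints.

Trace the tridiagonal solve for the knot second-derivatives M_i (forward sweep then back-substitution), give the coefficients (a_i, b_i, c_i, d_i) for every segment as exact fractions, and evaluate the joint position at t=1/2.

Δ: Δ0=1, Δ1=2/3, Δ2=-1/2, Δ3=6, Δ4=-4
row 1: diag=8, rhs=-2; c'=3/8, d'=-1/4
row 2: denom=10−3·3/8=71/8; d'=(-7−3·-1/4)/(71/8)=-50/71
row 3: denom=6−2·16/71=394/71; d'=(39−2·-50/71)/(394/71)=2869/394
row 4: denom=6−1·71/394=2293/394; d'=(-60−1·2869/394)/(2293/394)=-26509/2293
back: M4=-26509/2293
back: M3=2869/394−71/394·-26509/2293=21474/2293
back: M2=-50/71−16/71·21474/2293=-6454/2293
back: M1=-1/4−3/8·-6454/2293=1847/2293
M: M0=0, M1=1847/2293, M2=-6454/2293, M3=21474/2293, M4=-26509/2293, M5=0
seg 0: a=-5, c=M0/2=0, d=(M1−M0)/(6·1)=1847/13758, b=Δ0−h0·(2M0+M1)/6=11911/13758
seg 1: a=-4, c=M1/2=1847/4586, d=(M2−M1)/(6·3)=-2767/13758, b=Δ1−h1·(2M1+M2)/6=8726/6879
seg 2: a=-2, c=M2/2=-3227/2293, d=(M3−M2)/(6·2)=6982/6879, b=Δ2−h2·(2M2+M3)/6=-24011/13758
seg 3: a=-3, c=M3/2=10737/2293, d=(M4−M3)/(6·1)=-47983/13758, b=Δ3−h3·(2M3+M4)/6=66109/13758
seg 4: a=3, c=M4/2=-26509/4586, d=(M5−M4)/(6·2)=26509/27516, b=Δ4−h4·(2M4+M5)/6=25502/6879
t_q=1/2 → seg 0, τ=1/2; S=-5+11911/13758·τ+0·τ²+1847/13758·τ³=-166943/36688

  seg 0: a=-5 b=11911/13758 c=0 d=1847/13758
  seg 1: a=-4 b=8726/6879 c=1847/4586 d=-2767/13758
  seg 2: a=-2 b=-24011/13758 c=-3227/2293 d=6982/6879
  seg 3: a=-3 b=66109/13758 c=10737/2293 d=-47983/13758
  seg 4: a=3 b=25502/6879 c=-26509/4586 d=26509/27516
S(1/2) = -166943/36688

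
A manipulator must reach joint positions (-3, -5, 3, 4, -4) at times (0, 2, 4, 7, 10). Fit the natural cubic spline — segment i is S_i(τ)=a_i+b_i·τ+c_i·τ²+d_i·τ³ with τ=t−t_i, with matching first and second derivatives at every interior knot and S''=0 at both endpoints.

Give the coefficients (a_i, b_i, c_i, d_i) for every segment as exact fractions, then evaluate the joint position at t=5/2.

Δ: Δ0=-1, Δ1=4, Δ2=1/3, Δ3=-8/3
row 1: diag=8, rhs=30; c'=1/4, d'=15/4
row 2: denom=10−2·1/4=19/2; d'=(-22−2·15/4)/(19/2)=-59/19
row 3: denom=12−3·6/19=210/19; d'=(-18−3·-59/19)/(210/19)=-11/14
back: M3=-11/14
back: M2=-59/19−6/19·-11/14=-20/7
back: M1=15/4−1/4·-20/7=125/28
M: M0=0, M1=125/28, M2=-20/7, M3=-11/14, M4=0
seg 0: a=-3, c=M0/2=0, d=(M1−M0)/(6·2)=125/336, b=Δ0−h0·(2M0+M1)/6=-209/84
seg 1: a=-5, c=M1/2=125/56, d=(M2−M1)/(6·2)=-205/336, b=Δ1−h1·(2M1+M2)/6=83/42
seg 2: a=3, c=M2/2=-10/7, d=(M3−M2)/(6·3)=29/252, b=Δ2−h2·(2M2+M3)/6=43/12
seg 3: a=4, c=M3/2=-11/28, d=(M4−M3)/(6·3)=11/252, b=Δ3−h3·(2M3+M4)/6=-79/42
t_q=5/2 → seg 1, τ=1/2; S=-5+83/42·τ+125/56·τ²+-205/336·τ³=-3163/896

  seg 0: a=-3 b=-209/84 c=0 d=125/336
  seg 1: a=-5 b=83/42 c=125/56 d=-205/336
  seg 2: a=3 b=43/12 c=-10/7 d=29/252
  seg 3: a=4 b=-79/42 c=-11/28 d=11/252
S(5/2) = -3163/896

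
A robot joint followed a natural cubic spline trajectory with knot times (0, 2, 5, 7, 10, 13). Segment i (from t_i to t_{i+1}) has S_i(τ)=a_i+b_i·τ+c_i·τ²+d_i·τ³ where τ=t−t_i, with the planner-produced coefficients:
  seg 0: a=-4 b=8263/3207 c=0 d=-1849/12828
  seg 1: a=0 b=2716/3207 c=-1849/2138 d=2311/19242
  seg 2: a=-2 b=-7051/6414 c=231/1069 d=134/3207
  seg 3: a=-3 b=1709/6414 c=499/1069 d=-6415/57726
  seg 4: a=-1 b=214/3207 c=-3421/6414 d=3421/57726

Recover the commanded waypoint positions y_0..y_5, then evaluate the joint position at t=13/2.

y_0 = S_0(0) = a_0 = -4
y_1 = S_1(0) = a_1 = 0
y_2 = S_2(0) = a_2 = -2
y_3 = S_3(0) = a_3 = -3
y_4 = S_4(0) = a_4 = -1
y_5 = S_4(3) = -4
t_q=13/2 is in segment 2 (τ=3/2); S_2(τ)=-12921/4276

y_0=-4 y_1=0 y_2=-2 y_3=-3 y_4=-1 y_5=-4
S(13/2) = -12921/4276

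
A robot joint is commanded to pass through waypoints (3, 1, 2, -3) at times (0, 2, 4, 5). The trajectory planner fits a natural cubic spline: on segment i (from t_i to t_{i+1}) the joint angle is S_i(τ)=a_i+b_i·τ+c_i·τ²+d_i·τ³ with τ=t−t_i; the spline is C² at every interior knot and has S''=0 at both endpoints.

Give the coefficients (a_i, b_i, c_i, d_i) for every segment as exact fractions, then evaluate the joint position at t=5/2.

  seg 0: a=3 b=-21/11 c=0 d=5/22
  seg 1: a=1 b=9/11 c=15/11 d=-67/88
  seg 2: a=2 b=-63/22 c=-141/44 d=47/44
S(5/2) = 1165/704

Δ: Δ0=-1, Δ1=1/2, Δ2=-5
row 1: diag=8, rhs=9; c'=1/4, d'=9/8
row 2: denom=6−2·1/4=11/2; d'=(-33−2·9/8)/(11/2)=-141/22
back: M2=-141/22
back: M1=9/8−1/4·-141/22=30/11
M: M0=0, M1=30/11, M2=-141/22, M3=0
seg 0: a=3, c=M0/2=0, d=(M1−M0)/(6·2)=5/22, b=Δ0−h0·(2M0+M1)/6=-21/11
seg 1: a=1, c=M1/2=15/11, d=(M2−M1)/(6·2)=-67/88, b=Δ1−h1·(2M1+M2)/6=9/11
seg 2: a=2, c=M2/2=-141/44, d=(M3−M2)/(6·1)=47/44, b=Δ2−h2·(2M2+M3)/6=-63/22
t_q=5/2 → seg 1, τ=1/2; S=1+9/11·τ+15/11·τ²+-67/88·τ³=1165/704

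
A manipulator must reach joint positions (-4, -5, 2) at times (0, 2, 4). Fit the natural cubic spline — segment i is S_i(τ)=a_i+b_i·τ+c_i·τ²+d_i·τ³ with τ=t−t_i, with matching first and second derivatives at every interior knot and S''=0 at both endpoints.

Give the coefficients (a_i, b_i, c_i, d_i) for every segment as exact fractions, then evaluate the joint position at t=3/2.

Δ: Δ0=-1/2, Δ1=7/2
row 1: diag=8, rhs=24; c'=1/4, d'=3
back: M1=3
M: M0=0, M1=3, M2=0
seg 0: a=-4, c=M0/2=0, d=(M1−M0)/(6·2)=1/4, b=Δ0−h0·(2M0+M1)/6=-3/2
seg 1: a=-5, c=M1/2=3/2, d=(M2−M1)/(6·2)=-1/4, b=Δ1−h1·(2M1+M2)/6=3/2
t_q=3/2 → seg 0, τ=3/2; S=-4+-3/2·τ+0·τ²+1/4·τ³=-173/32

  seg 0: a=-4 b=-3/2 c=0 d=1/4
  seg 1: a=-5 b=3/2 c=3/2 d=-1/4
S(3/2) = -173/32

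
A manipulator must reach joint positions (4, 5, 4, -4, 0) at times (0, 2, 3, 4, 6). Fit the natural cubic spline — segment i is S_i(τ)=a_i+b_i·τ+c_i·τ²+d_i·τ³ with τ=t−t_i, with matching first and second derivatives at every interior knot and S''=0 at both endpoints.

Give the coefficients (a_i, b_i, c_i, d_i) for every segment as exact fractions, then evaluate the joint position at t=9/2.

  seg 0: a=4 b=31/132 c=0 d=35/528
  seg 1: a=5 b=34/33 c=35/88 d=-641/264
  seg 2: a=4 b=-131/24 c=-303/44 d=1147/264
  seg 3: a=-4 b=-409/66 c=541/88 d=-541/528
S(9/2) = -8011/1408

Δ: Δ0=1/2, Δ1=-1, Δ2=-8, Δ3=2
row 1: diag=6, rhs=-9; c'=1/6, d'=-3/2
row 2: denom=4−1·1/6=23/6; d'=(-42−1·-3/2)/(23/6)=-243/23
row 3: denom=6−1·6/23=132/23; d'=(60−1·-243/23)/(132/23)=541/44
back: M3=541/44
back: M2=-243/23−6/23·541/44=-303/22
back: M1=-3/2−1/6·-303/22=35/44
M: M0=0, M1=35/44, M2=-303/22, M3=541/44, M4=0
seg 0: a=4, c=M0/2=0, d=(M1−M0)/(6·2)=35/528, b=Δ0−h0·(2M0+M1)/6=31/132
seg 1: a=5, c=M1/2=35/88, d=(M2−M1)/(6·1)=-641/264, b=Δ1−h1·(2M1+M2)/6=34/33
seg 2: a=4, c=M2/2=-303/44, d=(M3−M2)/(6·1)=1147/264, b=Δ2−h2·(2M2+M3)/6=-131/24
seg 3: a=-4, c=M3/2=541/88, d=(M4−M3)/(6·2)=-541/528, b=Δ3−h3·(2M3+M4)/6=-409/66
t_q=9/2 → seg 3, τ=1/2; S=-4+-409/66·τ+541/88·τ²+-541/528·τ³=-8011/1408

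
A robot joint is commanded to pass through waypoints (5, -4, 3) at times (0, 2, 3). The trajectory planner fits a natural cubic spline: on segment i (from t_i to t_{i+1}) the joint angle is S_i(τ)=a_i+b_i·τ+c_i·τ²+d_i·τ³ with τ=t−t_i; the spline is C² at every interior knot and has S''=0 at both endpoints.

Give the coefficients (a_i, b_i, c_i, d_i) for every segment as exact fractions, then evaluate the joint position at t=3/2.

  seg 0: a=5 b=-25/3 c=0 d=23/24
  seg 1: a=-4 b=19/6 c=23/4 d=-23/12
S(3/2) = -273/64

Δ: Δ0=-9/2, Δ1=7
row 1: diag=6, rhs=69; c'=1/6, d'=23/2
back: M1=23/2
M: M0=0, M1=23/2, M2=0
seg 0: a=5, c=M0/2=0, d=(M1−M0)/(6·2)=23/24, b=Δ0−h0·(2M0+M1)/6=-25/3
seg 1: a=-4, c=M1/2=23/4, d=(M2−M1)/(6·1)=-23/12, b=Δ1−h1·(2M1+M2)/6=19/6
t_q=3/2 → seg 0, τ=3/2; S=5+-25/3·τ+0·τ²+23/24·τ³=-273/64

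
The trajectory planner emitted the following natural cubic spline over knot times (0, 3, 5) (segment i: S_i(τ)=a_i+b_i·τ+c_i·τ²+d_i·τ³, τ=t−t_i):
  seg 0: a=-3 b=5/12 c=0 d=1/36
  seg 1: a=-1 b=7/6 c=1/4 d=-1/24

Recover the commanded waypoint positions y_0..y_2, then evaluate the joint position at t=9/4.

y_0 = S_0(0) = a_0 = -3
y_1 = S_1(0) = a_1 = -1
y_2 = S_1(2) = 2
t_q=9/4 is in segment 0 (τ=9/4); S_0(τ)=-447/256

y_0=-3 y_1=-1 y_2=2
S(9/4) = -447/256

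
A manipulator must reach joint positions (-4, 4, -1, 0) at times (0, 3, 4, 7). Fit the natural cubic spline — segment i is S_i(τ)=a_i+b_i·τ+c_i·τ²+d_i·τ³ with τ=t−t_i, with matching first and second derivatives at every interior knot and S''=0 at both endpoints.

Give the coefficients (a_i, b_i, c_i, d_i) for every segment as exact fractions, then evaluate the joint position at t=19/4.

  seg 0: a=-4 b=368/63 c=0 d=-200/567
  seg 1: a=4 b=-232/63 c=-200/63 d=13/7
  seg 2: a=-1 b=-281/63 c=151/63 d=-151/567
S(19/4) = -199/64

Δ: Δ0=8/3, Δ1=-5, Δ2=1/3
row 1: diag=8, rhs=-46; c'=1/8, d'=-23/4
row 2: denom=8−1·1/8=63/8; d'=(32−1·-23/4)/(63/8)=302/63
back: M2=302/63
back: M1=-23/4−1/8·302/63=-400/63
M: M0=0, M1=-400/63, M2=302/63, M3=0
seg 0: a=-4, c=M0/2=0, d=(M1−M0)/(6·3)=-200/567, b=Δ0−h0·(2M0+M1)/6=368/63
seg 1: a=4, c=M1/2=-200/63, d=(M2−M1)/(6·1)=13/7, b=Δ1−h1·(2M1+M2)/6=-232/63
seg 2: a=-1, c=M2/2=151/63, d=(M3−M2)/(6·3)=-151/567, b=Δ2−h2·(2M2+M3)/6=-281/63
t_q=19/4 → seg 2, τ=3/4; S=-1+-281/63·τ+151/63·τ²+-151/567·τ³=-199/64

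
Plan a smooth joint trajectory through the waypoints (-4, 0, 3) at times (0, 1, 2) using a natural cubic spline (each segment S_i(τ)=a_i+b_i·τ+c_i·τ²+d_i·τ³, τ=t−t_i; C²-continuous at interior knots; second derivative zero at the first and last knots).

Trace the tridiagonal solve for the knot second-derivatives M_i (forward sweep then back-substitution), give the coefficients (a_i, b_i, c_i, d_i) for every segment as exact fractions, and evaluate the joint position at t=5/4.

Δ: Δ0=4, Δ1=3
row 1: diag=4, rhs=-6; c'=1/4, d'=-3/2
back: M1=-3/2
M: M0=0, M1=-3/2, M2=0
seg 0: a=-4, c=M0/2=0, d=(M1−M0)/(6·1)=-1/4, b=Δ0−h0·(2M0+M1)/6=17/4
seg 1: a=0, c=M1/2=-3/4, d=(M2−M1)/(6·1)=1/4, b=Δ1−h1·(2M1+M2)/6=7/2
t_q=5/4 → seg 1, τ=1/4; S=0+7/2·τ+-3/4·τ²+1/4·τ³=213/256

  seg 0: a=-4 b=17/4 c=0 d=-1/4
  seg 1: a=0 b=7/2 c=-3/4 d=1/4
S(5/4) = 213/256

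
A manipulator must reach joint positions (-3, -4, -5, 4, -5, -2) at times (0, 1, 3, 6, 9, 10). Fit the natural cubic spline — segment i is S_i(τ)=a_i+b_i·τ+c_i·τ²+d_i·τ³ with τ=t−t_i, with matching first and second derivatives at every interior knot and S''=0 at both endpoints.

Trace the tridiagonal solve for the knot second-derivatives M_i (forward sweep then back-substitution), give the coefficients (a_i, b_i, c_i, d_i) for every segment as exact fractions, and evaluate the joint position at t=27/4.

Δ: Δ0=-1, Δ1=-1/2, Δ2=3, Δ3=-3, Δ4=3
row 1: diag=6, rhs=3; c'=1/3, d'=1/2
row 2: denom=10−2·1/3=28/3; d'=(21−2·1/2)/(28/3)=15/7
row 3: denom=12−3·9/28=309/28; d'=(-36−3·15/7)/(309/28)=-396/103
row 4: denom=8−3·28/103=740/103; d'=(36−3·-396/103)/(740/103)=1224/185
back: M4=1224/185
back: M3=-396/103−28/103·1224/185=-1044/185
back: M2=15/7−9/28·-1044/185=732/185
back: M1=1/2−1/3·732/185=-303/370
M: M0=0, M1=-303/370, M2=732/185, M3=-1044/185, M4=1224/185, M5=0
seg 0: a=-3, c=M0/2=0, d=(M1−M0)/(6·1)=-101/740, b=Δ0−h0·(2M0+M1)/6=-639/740
seg 1: a=-4, c=M1/2=-303/740, d=(M2−M1)/(6·2)=589/1480, b=Δ1−h1·(2M1+M2)/6=-471/370
seg 2: a=-5, c=M2/2=366/185, d=(M3−M2)/(6·3)=-8/15, b=Δ2−h2·(2M2+M3)/6=69/37
seg 3: a=4, c=M3/2=-522/185, d=(M4−M3)/(6·3)=126/185, b=Δ3−h3·(2M3+M4)/6=-123/185
seg 4: a=-5, c=M4/2=612/185, d=(M5−M4)/(6·1)=-204/185, b=Δ4−h4·(2M4+M5)/6=147/185
t_q=27/4 → seg 3, τ=3/4; S=4+-123/185·τ+-522/185·τ²+126/185·τ³=13033/5920

  seg 0: a=-3 b=-639/740 c=0 d=-101/740
  seg 1: a=-4 b=-471/370 c=-303/740 d=589/1480
  seg 2: a=-5 b=69/37 c=366/185 d=-8/15
  seg 3: a=4 b=-123/185 c=-522/185 d=126/185
  seg 4: a=-5 b=147/185 c=612/185 d=-204/185
S(27/4) = 13033/5920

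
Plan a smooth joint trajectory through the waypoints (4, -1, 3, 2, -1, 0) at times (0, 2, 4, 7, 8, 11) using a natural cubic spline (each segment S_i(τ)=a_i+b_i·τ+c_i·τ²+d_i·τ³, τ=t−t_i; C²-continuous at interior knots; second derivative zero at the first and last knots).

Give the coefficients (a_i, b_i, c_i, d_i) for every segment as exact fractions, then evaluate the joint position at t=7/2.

Δ: Δ0=-5/2, Δ1=2, Δ2=-1/3, Δ3=-3, Δ4=1/3
row 1: diag=8, rhs=27; c'=1/4, d'=27/8
row 2: denom=10−2·1/4=19/2; d'=(-14−2·27/8)/(19/2)=-83/38
row 3: denom=8−3·6/19=134/19; d'=(-16−3·-83/38)/(134/19)=-359/268
row 4: denom=8−1·19/134=1053/134; d'=(20−1·-359/268)/(1053/134)=5719/2106
back: M4=5719/2106
back: M3=-359/268−19/134·5719/2106=-1816/1053
back: M2=-83/38−6/19·-1816/1053=-1151/702
back: M1=27/8−1/4·-1151/702=2657/702
M: M0=0, M1=2657/702, M2=-1151/702, M3=-1816/1053, M4=5719/2106, M5=0
seg 0: a=4, c=M0/2=0, d=(M1−M0)/(6·2)=2657/8424, b=Δ0−h0·(2M0+M1)/6=-3961/1053
seg 1: a=-1, c=M1/2=2657/1404, d=(M2−M1)/(6·2)=-476/1053, b=Δ1−h1·(2M1+M2)/6=49/2106
seg 2: a=3, c=M2/2=-1151/1404, d=(M3−M2)/(6·3)=-179/37908, b=Δ2−h2·(2M2+M3)/6=4567/2106
seg 3: a=2, c=M3/2=-908/1053, d=(M4−M3)/(6·1)=1039/1404, b=Δ3−h3·(2M3+M4)/6=-12121/4212
seg 4: a=-1, c=M4/2=5719/4212, d=(M5−M4)/(6·3)=-5719/37908, b=Δ4−h4·(2M4+M5)/6=-5017/2106
t_q=7/2 → seg 1, τ=3/2; S=-1+49/2106·τ+2657/1404·τ²+-476/1053·τ³=9925/5616

  seg 0: a=4 b=-3961/1053 c=0 d=2657/8424
  seg 1: a=-1 b=49/2106 c=2657/1404 d=-476/1053
  seg 2: a=3 b=4567/2106 c=-1151/1404 d=-179/37908
  seg 3: a=2 b=-12121/4212 c=-908/1053 d=1039/1404
  seg 4: a=-1 b=-5017/2106 c=5719/4212 d=-5719/37908
S(7/2) = 9925/5616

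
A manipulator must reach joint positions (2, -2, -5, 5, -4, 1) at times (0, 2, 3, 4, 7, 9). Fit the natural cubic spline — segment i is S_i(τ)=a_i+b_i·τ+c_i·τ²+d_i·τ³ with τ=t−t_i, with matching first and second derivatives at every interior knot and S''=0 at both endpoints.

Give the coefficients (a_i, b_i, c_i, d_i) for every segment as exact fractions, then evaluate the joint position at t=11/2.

Δ: Δ0=-2, Δ1=-3, Δ2=10, Δ3=-3, Δ4=5/2
row 1: diag=6, rhs=-6; c'=1/6, d'=-1
row 2: denom=4−1·1/6=23/6; d'=(78−1·-1)/(23/6)=474/23
row 3: denom=8−1·6/23=178/23; d'=(-78−1·474/23)/(178/23)=-1134/89
row 4: denom=10−3·69/178=1573/178; d'=(33−3·-1134/89)/(1573/178)=12678/1573
back: M4=12678/1573
back: M3=-1134/89−69/178·12678/1573=-24957/1573
back: M2=474/23−6/23·-24957/1573=38928/1573
back: M1=-1−1/6·38928/1573=-8061/1573
M: M0=0, M1=-8061/1573, M2=38928/1573, M3=-24957/1573, M4=12678/1573, M5=0
seg 0: a=2, c=M0/2=0, d=(M1−M0)/(6·2)=-2687/6292, b=Δ0−h0·(2M0+M1)/6=-459/1573
seg 1: a=-2, c=M1/2=-8061/3146, d=(M2−M1)/(6·1)=15663/3146, b=Δ1−h1·(2M1+M2)/6=-8520/1573
seg 2: a=-5, c=M2/2=19464/1573, d=(M3−M2)/(6·1)=-21295/3146, b=Δ2−h2·(2M2+M3)/6=1257/286
seg 3: a=5, c=M3/2=-24957/3146, d=(M4−M3)/(6·3)=965/726, b=Δ3−h3·(2M3+M4)/6=13899/1573
seg 4: a=-4, c=M4/2=6339/1573, d=(M5−M4)/(6·2)=-2113/3146, b=Δ4−h4·(2M4+M5)/6=-9039/3146
t_q=11/2 → seg 3, τ=3/2; S=5+13899/1573·τ+-24957/3146·τ²+965/726·τ³=123095/25168

  seg 0: a=2 b=-459/1573 c=0 d=-2687/6292
  seg 1: a=-2 b=-8520/1573 c=-8061/3146 d=15663/3146
  seg 2: a=-5 b=1257/286 c=19464/1573 d=-21295/3146
  seg 3: a=5 b=13899/1573 c=-24957/3146 d=965/726
  seg 4: a=-4 b=-9039/3146 c=6339/1573 d=-2113/3146
S(11/2) = 123095/25168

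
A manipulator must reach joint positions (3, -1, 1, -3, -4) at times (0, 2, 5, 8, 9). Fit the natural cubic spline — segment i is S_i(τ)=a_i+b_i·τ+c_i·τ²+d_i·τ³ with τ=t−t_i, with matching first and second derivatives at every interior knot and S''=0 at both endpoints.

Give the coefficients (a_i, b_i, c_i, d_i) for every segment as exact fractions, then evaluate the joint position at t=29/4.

Δ: Δ0=-2, Δ1=2/3, Δ2=-4/3, Δ3=-1
row 1: diag=10, rhs=16; c'=3/10, d'=8/5
row 2: denom=12−3·3/10=111/10; d'=(-12−3·8/5)/(111/10)=-56/37
row 3: denom=8−3·10/37=266/37; d'=(2−3·-56/37)/(266/37)=121/133
back: M3=121/133
back: M2=-56/37−10/37·121/133=-234/133
back: M1=8/5−3/10·-234/133=283/133
M: M0=0, M1=283/133, M2=-234/133, M3=121/133, M4=0
seg 0: a=3, c=M0/2=0, d=(M1−M0)/(6·2)=283/1596, b=Δ0−h0·(2M0+M1)/6=-1081/399
seg 1: a=-1, c=M1/2=283/266, d=(M2−M1)/(6·3)=-517/2394, b=Δ1−h1·(2M1+M2)/6=-232/399
seg 2: a=1, c=M2/2=-117/133, d=(M3−M2)/(6·3)=355/2394, b=Δ2−h2·(2M2+M3)/6=-23/798
seg 3: a=-3, c=M3/2=121/266, d=(M4−M3)/(6·1)=-121/798, b=Δ3−h3·(2M3+M4)/6=-520/399
t_q=29/4 → seg 2, τ=9/4; S=1+-23/798·τ+-117/133·τ²+355/2394·τ³=-1639/896

  seg 0: a=3 b=-1081/399 c=0 d=283/1596
  seg 1: a=-1 b=-232/399 c=283/266 d=-517/2394
  seg 2: a=1 b=-23/798 c=-117/133 d=355/2394
  seg 3: a=-3 b=-520/399 c=121/266 d=-121/798
S(29/4) = -1639/896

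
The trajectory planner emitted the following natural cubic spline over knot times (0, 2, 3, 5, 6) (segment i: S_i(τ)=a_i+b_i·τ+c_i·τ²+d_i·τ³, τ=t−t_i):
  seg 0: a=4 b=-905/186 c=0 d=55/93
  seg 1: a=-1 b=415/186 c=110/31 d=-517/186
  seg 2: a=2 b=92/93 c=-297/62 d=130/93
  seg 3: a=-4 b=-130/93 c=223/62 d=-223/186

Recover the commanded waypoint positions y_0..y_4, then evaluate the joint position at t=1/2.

y_0 = S_0(0) = a_0 = 4
y_1 = S_1(0) = a_1 = -1
y_2 = S_2(0) = a_2 = 2
y_3 = S_3(0) = a_3 = -4
y_4 = S_3(1) = -3
t_q=1/2 is in segment 0 (τ=1/2); S_0(τ)=407/248

y_0=4 y_1=-1 y_2=2 y_3=-4 y_4=-3
S(1/2) = 407/248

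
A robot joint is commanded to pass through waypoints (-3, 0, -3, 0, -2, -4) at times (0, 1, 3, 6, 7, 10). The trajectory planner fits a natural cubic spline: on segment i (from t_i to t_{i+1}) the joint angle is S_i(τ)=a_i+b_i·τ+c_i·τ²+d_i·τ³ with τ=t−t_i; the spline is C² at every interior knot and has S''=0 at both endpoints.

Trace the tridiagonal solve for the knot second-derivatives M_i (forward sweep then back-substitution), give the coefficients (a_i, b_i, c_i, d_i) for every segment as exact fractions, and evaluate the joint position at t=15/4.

Δ: Δ0=3, Δ1=-3/2, Δ2=1, Δ3=-2, Δ4=-2/3
row 1: diag=6, rhs=-27; c'=1/3, d'=-9/2
row 2: denom=10−2·1/3=28/3; d'=(15−2·-9/2)/(28/3)=18/7
row 3: denom=8−3·9/28=197/28; d'=(-18−3·18/7)/(197/28)=-720/197
row 4: denom=8−1·28/197=1548/197; d'=(8−1·-720/197)/(1548/197)=574/387
back: M4=574/387
back: M3=-720/197−28/197·574/387=-1496/387
back: M2=18/7−9/28·-1496/387=164/43
back: M1=-9/2−1/3·164/43=-1489/258
M: M0=0, M1=-1489/258, M2=164/43, M3=-1496/387, M4=574/387, M5=0
seg 0: a=-3, c=M0/2=0, d=(M1−M0)/(6·1)=-1489/1548, b=Δ0−h0·(2M0+M1)/6=6133/1548
seg 1: a=0, c=M1/2=-1489/516, d=(M2−M1)/(6·2)=2473/3096, b=Δ1−h1·(2M1+M2)/6=833/774
seg 2: a=-3, c=M2/2=82/43, d=(M3−M2)/(6·3)=-1486/3483, b=Δ2−h2·(2M2+M3)/6=-341/387
seg 3: a=0, c=M3/2=-748/387, d=(M4−M3)/(6·1)=115/129, b=Δ3−h3·(2M3+M4)/6=-371/387
seg 4: a=-2, c=M4/2=287/387, d=(M5−M4)/(6·3)=-287/3483, b=Δ4−h4·(2M4+M5)/6=-832/387
t_q=15/4 → seg 2, τ=3/4; S=-3+-341/387·τ+82/43·τ²+-1486/3483·τ³=-3809/1376

  seg 0: a=-3 b=6133/1548 c=0 d=-1489/1548
  seg 1: a=0 b=833/774 c=-1489/516 d=2473/3096
  seg 2: a=-3 b=-341/387 c=82/43 d=-1486/3483
  seg 3: a=0 b=-371/387 c=-748/387 d=115/129
  seg 4: a=-2 b=-832/387 c=287/387 d=-287/3483
S(15/4) = -3809/1376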